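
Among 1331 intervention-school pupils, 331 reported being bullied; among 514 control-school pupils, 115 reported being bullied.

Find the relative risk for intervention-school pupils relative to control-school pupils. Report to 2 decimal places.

risk, intervention-school pupils = 331/1331 = 0.2487
risk, control-school pupils = 115/514 = 0.2237
RR = 0.2487 / 0.2237 = 1.11

RR = 1.11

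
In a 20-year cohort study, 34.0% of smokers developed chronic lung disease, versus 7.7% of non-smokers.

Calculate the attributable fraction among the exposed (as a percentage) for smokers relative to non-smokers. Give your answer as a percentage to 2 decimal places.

AR% = (0.3400 − 0.0770) / 0.3400 = 0.7735 → 77.35%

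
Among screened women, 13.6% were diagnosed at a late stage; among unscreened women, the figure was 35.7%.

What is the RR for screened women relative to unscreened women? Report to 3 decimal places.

RR = 0.1360 / 0.3570 = 0.381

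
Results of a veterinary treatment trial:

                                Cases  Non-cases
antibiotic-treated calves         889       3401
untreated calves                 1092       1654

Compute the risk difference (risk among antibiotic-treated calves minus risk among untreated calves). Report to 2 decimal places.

RD: -0.19

risk, antibiotic-treated calves = 889/4290 = 0.2072
risk, untreated calves = 1092/2746 = 0.3977
risk difference = 0.2072 − 0.3977 = -0.19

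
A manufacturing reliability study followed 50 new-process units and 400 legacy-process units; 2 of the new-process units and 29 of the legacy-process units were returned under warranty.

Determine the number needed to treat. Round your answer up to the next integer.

NNT: 31

risk, new-process units = 2/50 = 0.040000
risk, legacy-process units = 29/400 = 0.072500
absolute risk difference = 0.032500
1 / 0.032500 = 30.769 → round up → 31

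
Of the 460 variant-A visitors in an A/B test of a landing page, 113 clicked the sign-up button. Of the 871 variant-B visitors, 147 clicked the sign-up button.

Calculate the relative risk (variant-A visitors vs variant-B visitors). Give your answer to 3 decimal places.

risk, variant-A visitors = 113/460 = 0.2457
risk, variant-B visitors = 147/871 = 0.1688
RR = 0.2457 / 0.1688 = 1.456

RR: 1.456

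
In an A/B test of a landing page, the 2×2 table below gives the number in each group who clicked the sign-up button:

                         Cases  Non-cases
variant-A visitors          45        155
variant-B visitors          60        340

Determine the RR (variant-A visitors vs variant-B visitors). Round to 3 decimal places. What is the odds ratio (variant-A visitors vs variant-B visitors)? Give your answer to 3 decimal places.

RR = 1.500; OR = 1.645

risk, variant-A visitors = 45/200 = 0.2250
risk, variant-B visitors = 60/400 = 0.1500
RR = 0.2250 / 0.1500 = 1.500
odds, variant-A visitors = 45/155 = 0.2903
odds, variant-B visitors = 60/340 = 0.1765
OR = 0.2903 / 0.1765 = 1.645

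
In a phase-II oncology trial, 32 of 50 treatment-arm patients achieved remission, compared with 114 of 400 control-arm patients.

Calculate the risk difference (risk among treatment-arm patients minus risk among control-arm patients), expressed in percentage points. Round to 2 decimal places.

35.50

risk, treatment-arm patients = 32/50 = 0.6400
risk, control-arm patients = 114/400 = 0.2850
risk difference = 0.6400 − 0.2850 = 0.3550 → 35.50 percentage points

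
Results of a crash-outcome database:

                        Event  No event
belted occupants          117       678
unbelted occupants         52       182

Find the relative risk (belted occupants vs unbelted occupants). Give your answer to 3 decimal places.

risk, belted occupants = 117/795 = 0.1472
risk, unbelted occupants = 52/234 = 0.2222
RR = 0.1472 / 0.2222 = 0.662

0.662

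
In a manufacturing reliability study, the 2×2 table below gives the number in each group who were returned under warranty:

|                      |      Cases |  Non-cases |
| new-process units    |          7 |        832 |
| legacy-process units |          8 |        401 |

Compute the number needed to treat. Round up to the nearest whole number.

NNT: 90

risk, new-process units = 7/839 = 0.008343
risk, legacy-process units = 8/409 = 0.019560
absolute risk difference = 0.011217
1 / 0.011217 = 89.150 → round up → 90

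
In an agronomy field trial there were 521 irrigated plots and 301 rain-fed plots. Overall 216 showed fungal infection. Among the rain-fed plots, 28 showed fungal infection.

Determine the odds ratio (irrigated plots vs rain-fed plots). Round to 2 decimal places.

OR ≈ 5.50

irrigated plots with the outcome: 216 − 28 = 188
irrigated plots without the outcome: 521 − 188 = 333
rain-fed plots without the outcome: 301 − 28 = 273
OR = (188 × 273) / (333 × 28) = 51324/9324 ≈ 5.50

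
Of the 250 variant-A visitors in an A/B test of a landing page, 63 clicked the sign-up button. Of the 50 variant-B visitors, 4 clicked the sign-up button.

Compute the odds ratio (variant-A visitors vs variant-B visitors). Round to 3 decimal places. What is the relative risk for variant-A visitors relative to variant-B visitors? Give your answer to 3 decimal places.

OR = 3.874; RR = 3.150

OR = (63 × 46) / (187 × 4) = 2898/748 ≈ 3.874
risk, variant-A visitors = 63/250 = 0.2520
risk, variant-B visitors = 4/50 = 0.0800
RR = 0.2520 / 0.0800 = 3.150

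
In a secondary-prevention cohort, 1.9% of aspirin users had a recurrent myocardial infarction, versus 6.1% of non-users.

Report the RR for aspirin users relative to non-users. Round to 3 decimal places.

RR = 0.01900 / 0.06100 = 0.311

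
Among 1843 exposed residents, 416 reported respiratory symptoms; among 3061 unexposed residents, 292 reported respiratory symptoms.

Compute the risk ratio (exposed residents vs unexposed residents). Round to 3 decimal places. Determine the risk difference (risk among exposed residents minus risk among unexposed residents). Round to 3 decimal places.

RR = 2.366; RD = 0.130

risk, exposed residents = 416/1843 = 0.2257
risk, unexposed residents = 292/3061 = 0.0954
RR = 0.2257 / 0.0954 = 2.366
risk difference = 0.2257 − 0.0954 = 0.130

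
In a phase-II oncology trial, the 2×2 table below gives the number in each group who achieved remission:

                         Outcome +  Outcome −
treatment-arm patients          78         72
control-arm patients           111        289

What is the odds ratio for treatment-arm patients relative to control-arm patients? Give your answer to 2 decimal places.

odds, treatment-arm patients = 78/72 = 1.0833
odds, control-arm patients = 111/289 = 0.3841
OR = 1.0833 / 0.3841 = 2.82

OR = 2.82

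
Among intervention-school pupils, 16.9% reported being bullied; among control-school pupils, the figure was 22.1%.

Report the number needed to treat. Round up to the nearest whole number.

absolute risk difference = 0.052000
1 / 0.052000 = 19.231 → round up → 20

NNT: 20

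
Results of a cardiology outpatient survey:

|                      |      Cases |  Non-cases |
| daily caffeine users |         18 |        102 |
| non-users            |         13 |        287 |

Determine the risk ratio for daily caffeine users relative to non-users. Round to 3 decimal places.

3.462

risk, daily caffeine users = 18/120 = 0.15000
risk, non-users = 13/300 = 0.04333
RR = 0.15000 / 0.04333 = 3.462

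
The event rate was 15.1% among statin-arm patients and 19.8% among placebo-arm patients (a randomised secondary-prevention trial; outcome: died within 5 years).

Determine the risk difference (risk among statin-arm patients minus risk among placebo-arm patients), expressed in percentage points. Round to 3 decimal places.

risk difference = 0.1510 − 0.1980 = -0.0470 → -4.700 percentage points

RD: -4.700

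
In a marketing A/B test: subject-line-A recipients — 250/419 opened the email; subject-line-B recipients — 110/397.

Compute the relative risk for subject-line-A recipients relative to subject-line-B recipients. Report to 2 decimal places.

risk, subject-line-A recipients = 250/419 = 0.5967
risk, subject-line-B recipients = 110/397 = 0.2771
RR = 0.5967 / 0.2771 = 2.15

RR = 2.15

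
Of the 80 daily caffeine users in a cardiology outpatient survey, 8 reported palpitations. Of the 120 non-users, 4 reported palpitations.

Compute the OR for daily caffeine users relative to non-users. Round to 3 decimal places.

3.222

odds, daily caffeine users = 8/72 = 0.11111
odds, non-users = 4/116 = 0.03448
OR = 0.11111 / 0.03448 = 3.222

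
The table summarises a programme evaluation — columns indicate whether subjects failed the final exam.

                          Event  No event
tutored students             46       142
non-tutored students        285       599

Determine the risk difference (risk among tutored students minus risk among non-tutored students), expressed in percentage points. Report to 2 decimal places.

risk, tutored students = 46/188 = 0.2447
risk, non-tutored students = 285/884 = 0.3224
risk difference = 0.2447 − 0.3224 = -0.0777 → -7.77 percentage points

RD ≈ -7.77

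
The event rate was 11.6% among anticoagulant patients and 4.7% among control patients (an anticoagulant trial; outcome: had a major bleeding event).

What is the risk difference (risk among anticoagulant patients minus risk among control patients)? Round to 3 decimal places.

risk difference = 0.11600 − 0.04700 = 0.069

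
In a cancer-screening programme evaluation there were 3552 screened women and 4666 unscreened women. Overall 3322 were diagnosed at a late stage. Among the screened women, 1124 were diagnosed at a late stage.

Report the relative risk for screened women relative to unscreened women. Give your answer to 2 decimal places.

screened women without the outcome: 3552 − 1124 = 2428
unscreened women with the outcome: 3322 − 1124 = 2198
unscreened women without the outcome: 4666 − 2198 = 2468
risk, screened women = 1124/3552 = 0.3164
risk, unscreened women = 2198/4666 = 0.4711
RR = 0.3164 / 0.4711 = 0.67

RR ≈ 0.67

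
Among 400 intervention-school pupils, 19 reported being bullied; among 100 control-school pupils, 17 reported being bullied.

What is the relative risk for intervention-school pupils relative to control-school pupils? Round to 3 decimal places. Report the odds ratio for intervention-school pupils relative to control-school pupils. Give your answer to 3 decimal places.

risk, intervention-school pupils = 19/400 = 0.04750
risk, control-school pupils = 17/100 = 0.17000
RR = 0.04750 / 0.17000 = 0.279
OR = (19 × 83) / (381 × 17) = 1577/6477 ≈ 0.243

RR = 0.279; OR = 0.243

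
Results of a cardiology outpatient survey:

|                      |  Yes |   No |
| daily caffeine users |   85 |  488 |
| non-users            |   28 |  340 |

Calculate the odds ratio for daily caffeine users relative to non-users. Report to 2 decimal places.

OR = (85 × 340) / (488 × 28) = 28900/13664 ≈ 2.12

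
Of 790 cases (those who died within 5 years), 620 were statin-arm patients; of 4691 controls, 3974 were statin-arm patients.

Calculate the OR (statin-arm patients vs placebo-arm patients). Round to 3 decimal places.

OR = (620 × 717) / (3974 × 170) = 444540/675580 ≈ 0.658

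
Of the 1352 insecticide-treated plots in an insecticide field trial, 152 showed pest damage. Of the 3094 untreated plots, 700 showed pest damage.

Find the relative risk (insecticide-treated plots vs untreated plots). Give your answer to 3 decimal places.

RR ≈ 0.497

risk, insecticide-treated plots = 152/1352 = 0.1124
risk, untreated plots = 700/3094 = 0.2262
RR = 0.1124 / 0.2262 = 0.497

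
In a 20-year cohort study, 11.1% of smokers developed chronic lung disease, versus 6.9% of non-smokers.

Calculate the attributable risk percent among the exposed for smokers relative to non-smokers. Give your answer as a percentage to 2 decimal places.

AR% = (0.1110 − 0.0690) / 0.1110 = 0.3784 → 37.84%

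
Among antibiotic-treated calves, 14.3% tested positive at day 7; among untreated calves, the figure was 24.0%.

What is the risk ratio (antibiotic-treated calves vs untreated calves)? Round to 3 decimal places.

RR = 0.1430 / 0.2400 = 0.596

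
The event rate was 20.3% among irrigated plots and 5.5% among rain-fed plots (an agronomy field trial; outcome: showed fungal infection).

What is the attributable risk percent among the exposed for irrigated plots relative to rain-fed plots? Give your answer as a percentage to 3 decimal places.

AR% = (0.2030 − 0.0550) / 0.2030 = 0.7291 → 72.906%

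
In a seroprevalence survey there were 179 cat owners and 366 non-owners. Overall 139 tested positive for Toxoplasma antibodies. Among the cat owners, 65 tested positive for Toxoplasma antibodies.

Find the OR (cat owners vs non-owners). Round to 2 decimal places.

OR: 2.25

cat owners without the outcome: 179 − 65 = 114
non-owners with the outcome: 139 − 65 = 74
non-owners without the outcome: 366 − 74 = 292
OR = (65 × 292) / (114 × 74) = 18980/8436 ≈ 2.25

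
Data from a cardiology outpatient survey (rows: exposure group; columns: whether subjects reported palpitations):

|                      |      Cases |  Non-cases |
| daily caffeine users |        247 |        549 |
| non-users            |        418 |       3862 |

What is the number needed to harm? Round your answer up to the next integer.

risk, daily caffeine users = 247/796 = 0.310302
risk, non-users = 418/4280 = 0.097664
absolute risk difference = 0.212638
1 / 0.212638 = 4.703 → round up → 5

NNH ≈ 5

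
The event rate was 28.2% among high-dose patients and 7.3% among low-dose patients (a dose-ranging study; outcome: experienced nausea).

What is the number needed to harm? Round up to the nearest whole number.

absolute risk difference = 0.209000
1 / 0.209000 = 4.785 → round up → 5

5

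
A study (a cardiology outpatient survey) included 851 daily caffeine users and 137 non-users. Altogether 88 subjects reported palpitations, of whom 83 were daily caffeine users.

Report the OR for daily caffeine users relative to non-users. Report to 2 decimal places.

OR = 2.85

daily caffeine users without the outcome: 851 − 83 = 768
non-users with the outcome: 88 − 83 = 5
non-users without the outcome: 137 − 5 = 132
odds, daily caffeine users = 83/768 = 0.10807
odds, non-users = 5/132 = 0.03788
OR = 0.10807 / 0.03788 = 2.85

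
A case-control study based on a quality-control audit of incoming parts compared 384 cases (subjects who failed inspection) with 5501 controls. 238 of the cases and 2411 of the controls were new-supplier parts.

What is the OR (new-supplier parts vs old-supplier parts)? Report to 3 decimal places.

OR = (238 × 3090) / (2411 × 146) = 735420/352006 ≈ 2.089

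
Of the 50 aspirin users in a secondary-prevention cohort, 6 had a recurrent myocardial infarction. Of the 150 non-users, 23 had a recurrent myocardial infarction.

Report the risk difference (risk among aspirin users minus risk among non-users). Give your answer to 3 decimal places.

risk, aspirin users = 6/50 = 0.1200
risk, non-users = 23/150 = 0.1533
risk difference = 0.1200 − 0.1533 = -0.033

-0.033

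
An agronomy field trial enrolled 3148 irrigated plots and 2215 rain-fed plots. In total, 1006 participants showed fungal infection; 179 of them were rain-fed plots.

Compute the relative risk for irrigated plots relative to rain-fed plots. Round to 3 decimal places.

3.251

irrigated plots with the outcome: 1006 − 179 = 827
irrigated plots without the outcome: 3148 − 827 = 2321
rain-fed plots without the outcome: 2215 − 179 = 2036
risk, irrigated plots = 827/3148 = 0.2627
risk, rain-fed plots = 179/2215 = 0.0808
RR = 0.2627 / 0.0808 = 3.251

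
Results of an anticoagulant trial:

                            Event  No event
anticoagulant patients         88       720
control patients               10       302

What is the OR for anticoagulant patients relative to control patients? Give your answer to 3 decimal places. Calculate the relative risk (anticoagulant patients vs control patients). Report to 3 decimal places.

OR = 3.691; RR = 3.398

OR = (88 × 302) / (720 × 10) = 26576/7200 ≈ 3.691
risk, anticoagulant patients = 88/808 = 0.10891
risk, control patients = 10/312 = 0.03205
RR = 0.10891 / 0.03205 = 3.398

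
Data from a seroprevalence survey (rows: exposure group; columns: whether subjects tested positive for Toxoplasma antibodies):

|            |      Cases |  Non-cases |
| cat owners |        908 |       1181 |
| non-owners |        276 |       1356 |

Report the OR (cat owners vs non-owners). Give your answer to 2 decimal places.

OR = (908 × 1356) / (1181 × 276) = 1231248/325956 ≈ 3.78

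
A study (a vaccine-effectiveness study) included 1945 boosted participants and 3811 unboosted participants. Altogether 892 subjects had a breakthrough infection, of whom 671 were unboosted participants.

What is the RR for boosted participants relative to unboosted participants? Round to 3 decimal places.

RR ≈ 0.645

boosted participants with the outcome: 892 − 671 = 221
boosted participants without the outcome: 1945 − 221 = 1724
unboosted participants without the outcome: 3811 − 671 = 3140
risk, boosted participants = 221/1945 = 0.1136
risk, unboosted participants = 671/3811 = 0.1761
RR = 0.1136 / 0.1761 = 0.645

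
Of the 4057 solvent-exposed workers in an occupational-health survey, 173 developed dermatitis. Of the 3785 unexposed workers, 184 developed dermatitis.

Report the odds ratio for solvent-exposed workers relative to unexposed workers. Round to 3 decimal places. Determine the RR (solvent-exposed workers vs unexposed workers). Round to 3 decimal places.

OR = (173 × 3601) / (3884 × 184) = 622973/714656 ≈ 0.872
risk, solvent-exposed workers = 173/4057 = 0.04264
risk, unexposed workers = 184/3785 = 0.04861
RR = 0.04264 / 0.04861 = 0.877

OR = 0.872; RR = 0.877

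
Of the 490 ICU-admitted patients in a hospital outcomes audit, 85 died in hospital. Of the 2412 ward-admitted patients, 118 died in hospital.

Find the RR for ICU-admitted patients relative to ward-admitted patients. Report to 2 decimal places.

3.55

risk, ICU-admitted patients = 85/490 = 0.17347
risk, ward-admitted patients = 118/2412 = 0.04892
RR = 0.17347 / 0.04892 = 3.55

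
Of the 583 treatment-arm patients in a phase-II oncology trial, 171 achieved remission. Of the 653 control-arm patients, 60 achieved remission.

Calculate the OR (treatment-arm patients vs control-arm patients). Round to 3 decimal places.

OR = (171 × 593) / (412 × 60) = 101403/24720 ≈ 4.102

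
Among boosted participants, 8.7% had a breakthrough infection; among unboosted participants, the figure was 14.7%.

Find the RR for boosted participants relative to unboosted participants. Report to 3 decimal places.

RR = 0.0870 / 0.1470 = 0.592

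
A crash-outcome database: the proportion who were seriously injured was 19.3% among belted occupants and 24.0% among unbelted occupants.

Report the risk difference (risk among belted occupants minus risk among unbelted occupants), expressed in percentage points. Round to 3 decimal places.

RD = -4.700

risk difference = 0.1930 − 0.2400 = -0.0470 → -4.700 percentage points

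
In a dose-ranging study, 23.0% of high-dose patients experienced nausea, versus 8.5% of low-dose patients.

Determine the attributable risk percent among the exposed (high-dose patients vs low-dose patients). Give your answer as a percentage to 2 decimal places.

AR% = (0.2300 − 0.0850) / 0.2300 = 0.6304 → 63.04%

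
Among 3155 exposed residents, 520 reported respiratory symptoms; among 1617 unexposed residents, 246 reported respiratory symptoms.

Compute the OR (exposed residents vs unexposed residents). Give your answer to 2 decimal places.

OR = 1.10

odds, exposed residents = 520/2635 = 0.1973
odds, unexposed residents = 246/1371 = 0.1794
OR = 0.1973 / 0.1794 = 1.10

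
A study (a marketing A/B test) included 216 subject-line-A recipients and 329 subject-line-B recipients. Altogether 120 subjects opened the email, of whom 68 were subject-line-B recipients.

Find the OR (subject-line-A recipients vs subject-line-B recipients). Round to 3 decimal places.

subject-line-A recipients with the outcome: 120 − 68 = 52
subject-line-A recipients without the outcome: 216 − 52 = 164
subject-line-B recipients without the outcome: 329 − 68 = 261
OR = (52 × 261) / (164 × 68) = 13572/11152 ≈ 1.217

OR ≈ 1.217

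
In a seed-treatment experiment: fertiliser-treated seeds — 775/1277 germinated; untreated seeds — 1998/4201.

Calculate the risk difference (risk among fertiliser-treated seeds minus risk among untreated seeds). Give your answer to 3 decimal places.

RD ≈ 0.131

risk, fertiliser-treated seeds = 775/1277 = 0.6069
risk, untreated seeds = 1998/4201 = 0.4756
risk difference = 0.6069 − 0.4756 = 0.131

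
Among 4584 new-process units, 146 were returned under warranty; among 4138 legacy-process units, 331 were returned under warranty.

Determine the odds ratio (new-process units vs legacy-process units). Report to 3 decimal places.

odds, new-process units = 146/4438 = 0.03290
odds, legacy-process units = 331/3807 = 0.08695
OR = 0.03290 / 0.08695 = 0.378

OR = 0.378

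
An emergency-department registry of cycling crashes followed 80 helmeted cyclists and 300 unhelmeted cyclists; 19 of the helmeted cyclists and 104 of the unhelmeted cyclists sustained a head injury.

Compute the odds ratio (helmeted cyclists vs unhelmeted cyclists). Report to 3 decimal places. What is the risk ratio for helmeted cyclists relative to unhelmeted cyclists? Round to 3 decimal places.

OR = 0.587; RR = 0.685

OR = (19 × 196) / (61 × 104) = 3724/6344 ≈ 0.587
risk, helmeted cyclists = 19/80 = 0.2375
risk, unhelmeted cyclists = 104/300 = 0.3467
RR = 0.2375 / 0.3467 = 0.685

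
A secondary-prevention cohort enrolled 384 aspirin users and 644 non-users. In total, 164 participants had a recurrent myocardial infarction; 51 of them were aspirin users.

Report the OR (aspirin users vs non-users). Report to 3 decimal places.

aspirin users without the outcome: 384 − 51 = 333
non-users with the outcome: 164 − 51 = 113
non-users without the outcome: 644 − 113 = 531
odds, aspirin users = 51/333 = 0.1532
odds, non-users = 113/531 = 0.2128
OR = 0.1532 / 0.2128 = 0.720

0.720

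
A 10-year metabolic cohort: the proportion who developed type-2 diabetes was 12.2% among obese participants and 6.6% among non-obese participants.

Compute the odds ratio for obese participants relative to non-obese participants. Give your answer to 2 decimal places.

odds, obese participants = 0.1220/0.8780 = 0.1390
odds, non-obese participants = 0.0660/0.9340 = 0.0707
OR = 0.1390 / 0.0707 = 1.97

OR ≈ 1.97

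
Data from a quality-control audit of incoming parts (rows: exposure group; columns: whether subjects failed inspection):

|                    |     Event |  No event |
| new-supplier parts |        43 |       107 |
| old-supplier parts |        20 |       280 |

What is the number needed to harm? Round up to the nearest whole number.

risk, new-supplier parts = 43/150 = 0.286667
risk, old-supplier parts = 20/300 = 0.066667
absolute risk difference = 0.220000
1 / 0.220000 = 4.545 → round up → 5

5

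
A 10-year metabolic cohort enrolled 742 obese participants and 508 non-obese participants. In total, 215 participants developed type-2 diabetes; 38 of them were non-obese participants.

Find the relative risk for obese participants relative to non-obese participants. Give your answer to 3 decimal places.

3.189

obese participants with the outcome: 215 − 38 = 177
obese participants without the outcome: 742 − 177 = 565
non-obese participants without the outcome: 508 − 38 = 470
risk, obese participants = 177/742 = 0.2385
risk, non-obese participants = 38/508 = 0.0748
RR = 0.2385 / 0.0748 = 3.189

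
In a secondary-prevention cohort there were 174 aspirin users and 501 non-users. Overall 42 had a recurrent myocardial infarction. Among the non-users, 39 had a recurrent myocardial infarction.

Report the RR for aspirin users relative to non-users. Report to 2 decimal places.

aspirin users with the outcome: 42 − 39 = 3
aspirin users without the outcome: 174 − 3 = 171
non-users without the outcome: 501 − 39 = 462
risk, aspirin users = 3/174 = 0.01724
risk, non-users = 39/501 = 0.07784
RR = 0.01724 / 0.07784 = 0.22

RR: 0.22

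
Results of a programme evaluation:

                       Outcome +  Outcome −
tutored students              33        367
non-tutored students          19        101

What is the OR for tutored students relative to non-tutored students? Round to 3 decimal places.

odds, tutored students = 33/367 = 0.0899
odds, non-tutored students = 19/101 = 0.1881
OR = 0.0899 / 0.1881 = 0.478

0.478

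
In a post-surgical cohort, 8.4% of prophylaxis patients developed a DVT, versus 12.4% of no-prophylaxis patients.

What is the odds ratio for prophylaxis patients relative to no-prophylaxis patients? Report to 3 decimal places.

OR = 0.648

odds, prophylaxis patients = 0.0840/0.9160 = 0.0917
odds, no-prophylaxis patients = 0.1240/0.8760 = 0.1416
OR = 0.0917 / 0.1416 = 0.648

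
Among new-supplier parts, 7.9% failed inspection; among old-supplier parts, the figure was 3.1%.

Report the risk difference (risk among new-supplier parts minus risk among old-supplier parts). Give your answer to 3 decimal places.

risk difference = 0.07900 − 0.03100 = 0.048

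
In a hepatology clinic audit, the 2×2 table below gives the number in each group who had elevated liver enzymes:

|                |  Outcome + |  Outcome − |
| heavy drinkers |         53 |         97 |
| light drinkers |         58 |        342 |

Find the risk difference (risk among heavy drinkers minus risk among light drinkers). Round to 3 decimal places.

RD = 0.208

risk, heavy drinkers = 53/150 = 0.3533
risk, light drinkers = 58/400 = 0.1450
risk difference = 0.3533 − 0.1450 = 0.208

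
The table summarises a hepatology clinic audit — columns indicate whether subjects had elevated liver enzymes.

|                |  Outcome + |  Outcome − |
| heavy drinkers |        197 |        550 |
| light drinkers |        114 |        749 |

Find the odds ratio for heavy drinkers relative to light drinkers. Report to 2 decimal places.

2.35

odds, heavy drinkers = 197/550 = 0.3582
odds, light drinkers = 114/749 = 0.1522
OR = 0.3582 / 0.1522 = 2.35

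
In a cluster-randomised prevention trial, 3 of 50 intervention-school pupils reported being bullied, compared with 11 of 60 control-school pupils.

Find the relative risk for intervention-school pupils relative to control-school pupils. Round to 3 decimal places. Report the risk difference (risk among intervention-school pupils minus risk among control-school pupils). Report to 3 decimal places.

risk, intervention-school pupils = 3/50 = 0.0600
risk, control-school pupils = 11/60 = 0.1833
RR = 0.0600 / 0.1833 = 0.327
risk difference = 0.0600 − 0.1833 = -0.123

RR = 0.327; RD = -0.123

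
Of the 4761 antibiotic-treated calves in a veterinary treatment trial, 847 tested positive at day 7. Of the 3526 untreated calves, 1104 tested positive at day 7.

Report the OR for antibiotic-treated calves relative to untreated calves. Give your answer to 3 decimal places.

OR = (847 × 2422) / (3914 × 1104) = 2051434/4321056 ≈ 0.475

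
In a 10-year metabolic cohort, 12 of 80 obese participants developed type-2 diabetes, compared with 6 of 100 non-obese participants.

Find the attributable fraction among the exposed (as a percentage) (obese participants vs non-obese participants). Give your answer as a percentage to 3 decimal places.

risk, obese participants = 12/80 = 0.1500
risk, non-obese participants = 6/100 = 0.0600
AR% = (0.1500 − 0.0600) / 0.1500 = 0.6000 → 60.000%

AR% ≈ 60.000%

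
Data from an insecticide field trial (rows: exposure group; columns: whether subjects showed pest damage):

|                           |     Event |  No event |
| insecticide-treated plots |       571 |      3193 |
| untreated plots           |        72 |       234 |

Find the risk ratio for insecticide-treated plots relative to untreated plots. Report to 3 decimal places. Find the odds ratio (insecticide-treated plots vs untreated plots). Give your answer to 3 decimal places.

risk, insecticide-treated plots = 571/3764 = 0.1517
risk, untreated plots = 72/306 = 0.2353
RR = 0.1517 / 0.2353 = 0.645
OR = (571 × 234) / (3193 × 72) = 133614/229896 ≈ 0.581

RR = 0.645; OR = 0.581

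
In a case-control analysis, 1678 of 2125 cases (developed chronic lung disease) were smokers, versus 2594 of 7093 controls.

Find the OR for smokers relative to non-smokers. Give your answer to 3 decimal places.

OR = (1678 × 4499) / (2594 × 447) = 7549322/1159518 ≈ 6.511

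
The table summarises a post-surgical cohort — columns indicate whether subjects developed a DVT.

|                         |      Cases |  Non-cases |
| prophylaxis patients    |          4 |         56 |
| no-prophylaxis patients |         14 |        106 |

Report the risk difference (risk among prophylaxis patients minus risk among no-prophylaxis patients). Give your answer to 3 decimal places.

RD ≈ -0.050

risk, prophylaxis patients = 4/60 = 0.0667
risk, no-prophylaxis patients = 14/120 = 0.1167
risk difference = 0.0667 − 0.1167 = -0.050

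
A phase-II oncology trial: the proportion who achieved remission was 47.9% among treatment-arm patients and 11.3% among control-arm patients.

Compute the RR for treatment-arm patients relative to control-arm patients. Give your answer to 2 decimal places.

RR = 0.4790 / 0.1130 = 4.24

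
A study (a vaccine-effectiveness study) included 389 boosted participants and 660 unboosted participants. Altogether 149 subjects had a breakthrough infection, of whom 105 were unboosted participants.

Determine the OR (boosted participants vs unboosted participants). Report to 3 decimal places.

OR = 0.674

boosted participants with the outcome: 149 − 105 = 44
boosted participants without the outcome: 389 − 44 = 345
unboosted participants without the outcome: 660 − 105 = 555
OR = (44 × 555) / (345 × 105) = 24420/36225 ≈ 0.674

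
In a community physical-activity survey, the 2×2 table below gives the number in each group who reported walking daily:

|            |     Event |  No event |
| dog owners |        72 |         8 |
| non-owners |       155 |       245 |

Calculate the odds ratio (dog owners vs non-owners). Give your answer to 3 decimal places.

OR = (72 × 245) / (8 × 155) = 17640/1240 ≈ 14.226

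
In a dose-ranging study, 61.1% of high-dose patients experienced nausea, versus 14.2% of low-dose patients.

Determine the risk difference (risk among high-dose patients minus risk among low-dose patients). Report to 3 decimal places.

risk difference = 0.6110 − 0.1420 = 0.469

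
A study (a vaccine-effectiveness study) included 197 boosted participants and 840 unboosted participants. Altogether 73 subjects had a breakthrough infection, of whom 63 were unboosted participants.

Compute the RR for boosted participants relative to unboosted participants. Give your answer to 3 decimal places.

boosted participants with the outcome: 73 − 63 = 10
boosted participants without the outcome: 197 − 10 = 187
unboosted participants without the outcome: 840 − 63 = 777
risk, boosted participants = 10/197 = 0.0508
risk, unboosted participants = 63/840 = 0.0750
RR = 0.0508 / 0.0750 = 0.677

0.677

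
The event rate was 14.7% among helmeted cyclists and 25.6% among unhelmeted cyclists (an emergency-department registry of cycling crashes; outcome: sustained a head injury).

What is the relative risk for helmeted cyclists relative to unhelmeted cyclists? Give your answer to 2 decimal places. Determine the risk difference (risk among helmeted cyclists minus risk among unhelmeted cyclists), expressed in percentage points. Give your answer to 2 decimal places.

RR = 0.1470 / 0.2560 = 0.57
risk difference = 0.1470 − 0.2560 = -0.1090 → -10.90 percentage points

RR = 0.57; RD = -10.90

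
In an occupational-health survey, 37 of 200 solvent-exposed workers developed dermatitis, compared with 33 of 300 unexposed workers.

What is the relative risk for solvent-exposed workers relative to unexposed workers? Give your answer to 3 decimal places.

risk, solvent-exposed workers = 37/200 = 0.1850
risk, unexposed workers = 33/300 = 0.1100
RR = 0.1850 / 0.1100 = 1.682

RR: 1.682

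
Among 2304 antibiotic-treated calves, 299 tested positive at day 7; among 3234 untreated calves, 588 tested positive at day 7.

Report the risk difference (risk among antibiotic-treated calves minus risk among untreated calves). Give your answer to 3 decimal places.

risk, antibiotic-treated calves = 299/2304 = 0.1298
risk, untreated calves = 588/3234 = 0.1818
risk difference = 0.1298 − 0.1818 = -0.052

-0.052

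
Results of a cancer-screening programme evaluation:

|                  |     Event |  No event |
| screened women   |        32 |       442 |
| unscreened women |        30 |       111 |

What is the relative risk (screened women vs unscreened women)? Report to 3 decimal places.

0.317

risk, screened women = 32/474 = 0.0675
risk, unscreened women = 30/141 = 0.2128
RR = 0.0675 / 0.2128 = 0.317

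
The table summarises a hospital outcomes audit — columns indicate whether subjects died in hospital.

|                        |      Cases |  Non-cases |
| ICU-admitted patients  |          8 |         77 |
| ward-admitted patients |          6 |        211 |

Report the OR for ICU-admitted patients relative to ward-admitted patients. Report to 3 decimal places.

OR = (8 × 211) / (77 × 6) = 1688/462 ≈ 3.654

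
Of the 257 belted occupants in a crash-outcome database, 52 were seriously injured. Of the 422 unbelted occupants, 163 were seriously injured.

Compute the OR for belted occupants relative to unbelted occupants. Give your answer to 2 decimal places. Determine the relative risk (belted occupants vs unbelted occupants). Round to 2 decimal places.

OR = 0.40; RR = 0.52

OR = (52 × 259) / (205 × 163) = 13468/33415 ≈ 0.40
risk, belted occupants = 52/257 = 0.2023
risk, unbelted occupants = 163/422 = 0.3863
RR = 0.2023 / 0.3863 = 0.52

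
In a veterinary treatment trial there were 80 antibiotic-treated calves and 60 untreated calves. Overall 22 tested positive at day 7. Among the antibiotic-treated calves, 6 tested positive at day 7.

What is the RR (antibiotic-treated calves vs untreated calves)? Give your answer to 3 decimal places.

RR = 0.281

antibiotic-treated calves without the outcome: 80 − 6 = 74
untreated calves with the outcome: 22 − 6 = 16
untreated calves without the outcome: 60 − 16 = 44
risk, antibiotic-treated calves = 6/80 = 0.0750
risk, untreated calves = 16/60 = 0.2667
RR = 0.0750 / 0.2667 = 0.281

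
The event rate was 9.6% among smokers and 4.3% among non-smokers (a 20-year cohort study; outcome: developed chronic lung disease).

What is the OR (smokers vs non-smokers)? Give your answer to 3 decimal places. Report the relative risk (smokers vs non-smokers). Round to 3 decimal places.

OR = 2.363; RR = 2.233

odds, smokers = 0.09600/0.90400 = 0.10619
odds, non-smokers = 0.04300/0.95700 = 0.04493
OR = 0.10619 / 0.04493 = 2.363
RR = 0.09600 / 0.04300 = 2.233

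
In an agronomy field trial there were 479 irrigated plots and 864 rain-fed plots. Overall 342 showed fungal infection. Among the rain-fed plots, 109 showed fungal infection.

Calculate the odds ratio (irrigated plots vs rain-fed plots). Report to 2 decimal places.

6.56

irrigated plots with the outcome: 342 − 109 = 233
irrigated plots without the outcome: 479 − 233 = 246
rain-fed plots without the outcome: 864 − 109 = 755
OR = (233 × 755) / (246 × 109) = 175915/26814 ≈ 6.56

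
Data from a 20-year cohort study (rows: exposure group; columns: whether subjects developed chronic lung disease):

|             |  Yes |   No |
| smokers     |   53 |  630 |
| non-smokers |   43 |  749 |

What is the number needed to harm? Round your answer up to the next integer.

NNH ≈ 43

risk, smokers = 53/683 = 0.077599
risk, non-smokers = 43/792 = 0.054293
absolute risk difference = 0.023306
1 / 0.023306 = 42.907 → round up → 43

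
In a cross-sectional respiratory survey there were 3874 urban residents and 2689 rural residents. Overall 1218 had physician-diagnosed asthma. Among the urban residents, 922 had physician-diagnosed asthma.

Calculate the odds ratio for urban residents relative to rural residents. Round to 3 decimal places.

urban residents without the outcome: 3874 − 922 = 2952
rural residents with the outcome: 1218 − 922 = 296
rural residents without the outcome: 2689 − 296 = 2393
OR = (922 × 2393) / (2952 × 296) = 2206346/873792 ≈ 2.525

2.525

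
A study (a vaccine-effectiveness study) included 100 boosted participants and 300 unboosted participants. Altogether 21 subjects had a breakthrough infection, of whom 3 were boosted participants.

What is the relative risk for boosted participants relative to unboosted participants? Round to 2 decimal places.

RR ≈ 0.50

boosted participants without the outcome: 100 − 3 = 97
unboosted participants with the outcome: 21 − 3 = 18
unboosted participants without the outcome: 300 − 18 = 282
risk, boosted participants = 3/100 = 0.03000
risk, unboosted participants = 18/300 = 0.06000
RR = 0.03000 / 0.06000 = 0.50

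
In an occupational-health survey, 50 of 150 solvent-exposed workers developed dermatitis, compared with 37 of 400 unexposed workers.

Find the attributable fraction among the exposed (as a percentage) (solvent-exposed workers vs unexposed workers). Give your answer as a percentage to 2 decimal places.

AR% = 72.25%

risk, solvent-exposed workers = 50/150 = 0.3333
risk, unexposed workers = 37/400 = 0.0925
AR% = (0.3333 − 0.0925) / 0.3333 = 0.7225 → 72.25%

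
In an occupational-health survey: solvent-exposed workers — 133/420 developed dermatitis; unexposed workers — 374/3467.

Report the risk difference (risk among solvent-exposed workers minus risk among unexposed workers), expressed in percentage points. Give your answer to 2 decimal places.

20.88

risk, solvent-exposed workers = 133/420 = 0.3167
risk, unexposed workers = 374/3467 = 0.1079
risk difference = 0.3167 − 0.1079 = 0.2088 → 20.88 percentage points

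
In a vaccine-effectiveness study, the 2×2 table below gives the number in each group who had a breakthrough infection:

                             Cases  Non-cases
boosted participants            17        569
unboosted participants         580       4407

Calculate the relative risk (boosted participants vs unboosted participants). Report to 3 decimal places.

0.249

risk, boosted participants = 17/586 = 0.02901
risk, unboosted participants = 580/4987 = 0.11630
RR = 0.02901 / 0.11630 = 0.249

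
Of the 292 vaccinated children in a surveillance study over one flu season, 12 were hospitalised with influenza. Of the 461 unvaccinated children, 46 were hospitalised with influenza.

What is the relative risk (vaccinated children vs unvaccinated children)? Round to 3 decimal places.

0.412

risk, vaccinated children = 12/292 = 0.04110
risk, unvaccinated children = 46/461 = 0.09978
RR = 0.04110 / 0.09978 = 0.412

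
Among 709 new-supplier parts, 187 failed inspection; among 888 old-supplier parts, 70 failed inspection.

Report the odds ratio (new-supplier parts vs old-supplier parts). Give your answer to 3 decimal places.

OR = (187 × 818) / (522 × 70) = 152966/36540 ≈ 4.186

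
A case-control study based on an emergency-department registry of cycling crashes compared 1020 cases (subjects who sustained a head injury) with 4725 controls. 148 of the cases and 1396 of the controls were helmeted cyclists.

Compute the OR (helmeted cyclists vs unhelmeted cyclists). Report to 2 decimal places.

OR = 0.40

odds, helmeted cyclists = 148/1396 = 0.1060
odds, unhelmeted cyclists = 872/3329 = 0.2619
OR = 0.1060 / 0.2619 = 0.40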